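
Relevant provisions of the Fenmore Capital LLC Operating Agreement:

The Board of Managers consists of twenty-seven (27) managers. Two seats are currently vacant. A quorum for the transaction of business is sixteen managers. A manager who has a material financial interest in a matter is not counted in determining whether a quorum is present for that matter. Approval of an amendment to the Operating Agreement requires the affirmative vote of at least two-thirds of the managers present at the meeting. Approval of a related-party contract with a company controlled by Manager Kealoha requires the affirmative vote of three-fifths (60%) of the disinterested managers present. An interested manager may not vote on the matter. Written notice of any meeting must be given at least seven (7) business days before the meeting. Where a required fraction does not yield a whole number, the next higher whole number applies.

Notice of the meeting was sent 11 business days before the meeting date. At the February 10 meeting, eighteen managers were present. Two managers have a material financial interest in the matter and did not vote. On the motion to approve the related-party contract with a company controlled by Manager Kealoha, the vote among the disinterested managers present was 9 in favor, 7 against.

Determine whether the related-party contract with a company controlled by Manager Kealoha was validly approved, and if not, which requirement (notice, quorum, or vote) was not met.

Invalid — vote requirement not satisfied.

Notice: 11 business days given; 7 required (11 ≥ 7). Satisfied.
Quorum: 18 present, but the 2 interested managers do not count, leaving 16. Quorum is 16. Satisfied.
Vote: the related-party contract with a company controlled by Manager Kealoha requires three-fifths of the disinterested managers present (18 − 2 = 16). 3/5 of 16 = 9.60, rounded up to 10, so 10 affirmative votes are needed; 9 voted in favor. Not satisfied.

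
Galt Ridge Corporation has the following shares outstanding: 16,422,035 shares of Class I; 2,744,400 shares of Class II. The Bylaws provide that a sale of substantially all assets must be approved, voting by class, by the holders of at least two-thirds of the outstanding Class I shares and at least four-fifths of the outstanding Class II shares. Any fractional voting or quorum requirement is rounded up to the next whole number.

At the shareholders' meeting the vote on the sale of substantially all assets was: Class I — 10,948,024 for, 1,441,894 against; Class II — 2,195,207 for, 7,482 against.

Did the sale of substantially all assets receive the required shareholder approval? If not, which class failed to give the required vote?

Not approved — the Class II shares did not give the required vote.

Class I: 2/3 of 16422035 = 10948023.33, rounded up to 10948024; 10,948,024 required, 10,948,024 in favor — approved.
Class II: 4/5 of 2744400 = 2195520; 2,195,520 required, 2,195,207 in favor — not approved.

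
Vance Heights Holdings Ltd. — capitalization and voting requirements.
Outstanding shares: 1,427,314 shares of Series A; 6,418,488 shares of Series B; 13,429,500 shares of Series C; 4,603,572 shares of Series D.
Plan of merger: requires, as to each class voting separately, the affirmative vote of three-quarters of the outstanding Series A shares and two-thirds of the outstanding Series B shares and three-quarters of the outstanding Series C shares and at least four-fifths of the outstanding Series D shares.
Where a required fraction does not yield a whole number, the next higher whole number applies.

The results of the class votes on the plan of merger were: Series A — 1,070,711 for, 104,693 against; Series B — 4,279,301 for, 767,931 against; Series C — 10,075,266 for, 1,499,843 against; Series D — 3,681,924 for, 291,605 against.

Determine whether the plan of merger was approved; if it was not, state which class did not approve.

Not approved — the Series D shares did not give the required vote.

Series A: 3/4 of 1427314 = 1070485.50, rounded up to 1070486; 1,070,486 required, 1,070,711 in favor — approved.
Series B: 2/3 of 6418488 = 4278992; 4,278,992 required, 4,279,301 in favor — approved.
Series C: 3/4 of 13429500 = 10072125; 10,072,125 required, 10,075,266 in favor — approved.
Series D: 4/5 of 4603572 = 3682857.60, rounded up to 3682858; 3,682,858 required, 3,681,924 in favor — not approved.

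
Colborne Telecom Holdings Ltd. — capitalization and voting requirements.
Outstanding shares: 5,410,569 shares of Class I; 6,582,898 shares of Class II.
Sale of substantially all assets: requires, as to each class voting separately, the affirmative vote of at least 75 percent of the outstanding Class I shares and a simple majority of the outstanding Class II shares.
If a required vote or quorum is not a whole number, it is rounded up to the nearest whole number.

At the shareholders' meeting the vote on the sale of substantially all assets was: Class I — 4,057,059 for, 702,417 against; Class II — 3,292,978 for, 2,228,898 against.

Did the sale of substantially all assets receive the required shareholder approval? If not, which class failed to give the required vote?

Class I: 3/4 of 5410569 = 4057926.75, rounded up to 4057927; 4,057,927 required, 4,057,059 in favor — not approved.
Class II: a majority of 6582898 is 3291450; 3,291,450 required, 3,292,978 in favor — approved.

Not approved — the Class I shares did not give the required vote.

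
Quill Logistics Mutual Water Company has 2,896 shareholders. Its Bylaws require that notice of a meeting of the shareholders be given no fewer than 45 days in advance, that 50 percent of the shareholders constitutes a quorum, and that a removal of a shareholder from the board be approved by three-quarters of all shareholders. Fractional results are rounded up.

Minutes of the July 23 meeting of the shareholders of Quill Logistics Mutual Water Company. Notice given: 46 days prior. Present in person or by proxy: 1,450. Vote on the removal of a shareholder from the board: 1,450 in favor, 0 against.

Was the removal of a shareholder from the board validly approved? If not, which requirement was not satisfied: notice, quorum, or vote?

Invalid — vote requirement not satisfied.

Notice: 46 days given; 45 required. Satisfied.
Quorum: 50% of 2,896 = 1,448; 1,450 present. Satisfied.
Vote: requires three-fourths of all shareholders (2,896); 3/4 of 2896 = 2172, so 2,172 needed; 1,450 in favor. Not satisfied.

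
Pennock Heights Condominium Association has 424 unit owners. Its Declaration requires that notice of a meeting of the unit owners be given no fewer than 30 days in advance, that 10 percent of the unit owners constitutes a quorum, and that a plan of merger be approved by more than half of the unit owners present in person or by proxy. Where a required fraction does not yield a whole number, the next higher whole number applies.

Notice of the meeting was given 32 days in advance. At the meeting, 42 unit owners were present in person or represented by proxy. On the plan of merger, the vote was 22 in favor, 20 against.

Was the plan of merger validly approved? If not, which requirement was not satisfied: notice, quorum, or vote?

Invalid — quorum requirement not satisfied.

Notice: 32 days given; 30 required. Satisfied.
Quorum: 10% of 424 = 42.40, rounded up to 43; 42 present. Not satisfied.
Vote: requires a majority of those present (42); a majority of 42 is 22, so 22 needed; 22 in favor. Satisfied.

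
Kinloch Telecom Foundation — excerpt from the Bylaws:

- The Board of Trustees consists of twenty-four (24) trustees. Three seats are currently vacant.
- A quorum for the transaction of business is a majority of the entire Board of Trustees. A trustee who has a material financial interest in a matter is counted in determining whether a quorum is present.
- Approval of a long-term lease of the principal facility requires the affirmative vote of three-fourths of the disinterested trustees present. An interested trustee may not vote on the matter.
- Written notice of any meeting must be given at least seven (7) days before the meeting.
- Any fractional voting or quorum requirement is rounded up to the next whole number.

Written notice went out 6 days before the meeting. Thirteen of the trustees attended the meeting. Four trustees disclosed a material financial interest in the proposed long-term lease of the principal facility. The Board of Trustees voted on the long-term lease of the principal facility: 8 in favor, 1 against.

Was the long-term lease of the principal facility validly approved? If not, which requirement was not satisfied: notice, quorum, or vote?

Notice: 6 days given; 7 required (6 < 7). Not satisfied.
Quorum: 13 present (interested trustees count toward quorum); quorum is 13. Satisfied.
Vote: the long-term lease of the principal facility requires three-fourths of the disinterested trustees present (13 − 4 = 9). 3/4 of 9 = 6.75, rounded up to 7, so 7 affirmative votes are needed; 8 voted in favor. Satisfied.

Invalid — notice requirement not satisfied.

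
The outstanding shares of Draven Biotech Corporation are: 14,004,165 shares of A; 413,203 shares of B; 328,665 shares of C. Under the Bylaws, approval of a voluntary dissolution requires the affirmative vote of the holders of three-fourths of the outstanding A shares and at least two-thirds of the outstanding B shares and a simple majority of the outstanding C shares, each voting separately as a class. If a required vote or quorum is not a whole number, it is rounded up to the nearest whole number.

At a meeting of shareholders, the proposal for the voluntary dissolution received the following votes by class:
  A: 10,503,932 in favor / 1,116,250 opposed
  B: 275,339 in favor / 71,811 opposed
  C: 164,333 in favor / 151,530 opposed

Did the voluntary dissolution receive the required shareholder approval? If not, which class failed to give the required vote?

Not approved — the B shares did not give the required vote.

A: 3/4 of 14004165 = 10503123.75, rounded up to 10503124; 10,503,124 required, 10,503,932 in favor — approved.
B: 2/3 of 413203 = 275468.67, rounded up to 275469; 275,469 required, 275,339 in favor — not approved.
C: a majority of 328665 is 164333; 164,333 required, 164,333 in favor — approved.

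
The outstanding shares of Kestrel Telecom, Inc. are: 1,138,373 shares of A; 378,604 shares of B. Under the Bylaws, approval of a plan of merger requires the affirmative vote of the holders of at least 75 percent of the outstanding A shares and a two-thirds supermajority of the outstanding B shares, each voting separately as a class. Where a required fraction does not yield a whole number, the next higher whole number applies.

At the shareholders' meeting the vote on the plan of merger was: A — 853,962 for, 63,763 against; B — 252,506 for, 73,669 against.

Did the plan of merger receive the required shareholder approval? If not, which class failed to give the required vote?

A: 3/4 of 1138373 = 853779.75, rounded up to 853780; 853,780 required, 853,962 in favor — approved.
B: 2/3 of 378604 = 252402.67, rounded up to 252403; 252,403 required, 252,506 in favor — approved.

Approved — every class gave the required vote.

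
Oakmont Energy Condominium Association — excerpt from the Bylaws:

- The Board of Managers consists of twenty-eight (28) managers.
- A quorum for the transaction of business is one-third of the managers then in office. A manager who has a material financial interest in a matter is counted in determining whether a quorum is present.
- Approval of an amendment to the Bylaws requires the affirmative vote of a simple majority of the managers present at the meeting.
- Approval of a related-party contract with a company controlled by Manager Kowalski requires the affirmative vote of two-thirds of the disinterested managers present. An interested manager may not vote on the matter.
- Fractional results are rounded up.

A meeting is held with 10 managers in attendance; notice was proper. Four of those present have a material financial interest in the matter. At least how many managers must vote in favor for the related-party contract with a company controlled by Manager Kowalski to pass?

4

The related-party contract with a company controlled by Manager Kowalski requires two-thirds of the disinterested managers present (10 − 4 = 6).
2/3 of 6 = 4.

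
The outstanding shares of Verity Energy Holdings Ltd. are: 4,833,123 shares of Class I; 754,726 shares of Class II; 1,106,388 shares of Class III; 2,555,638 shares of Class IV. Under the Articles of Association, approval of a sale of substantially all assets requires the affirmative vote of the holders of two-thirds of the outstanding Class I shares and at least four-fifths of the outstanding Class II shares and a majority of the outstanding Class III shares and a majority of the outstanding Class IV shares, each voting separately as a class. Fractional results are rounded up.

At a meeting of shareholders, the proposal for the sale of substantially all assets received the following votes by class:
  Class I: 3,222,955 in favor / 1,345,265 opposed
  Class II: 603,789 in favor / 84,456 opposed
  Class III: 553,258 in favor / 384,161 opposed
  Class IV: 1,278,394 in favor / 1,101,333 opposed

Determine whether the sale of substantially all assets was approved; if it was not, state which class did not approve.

Class I: 2/3 of 4833123 = 3222082; 3,222,082 required, 3,222,955 in favor — approved.
Class II: 4/5 of 754726 = 603780.80, rounded up to 603781; 603,781 required, 603,789 in favor — approved.
Class III: a majority of 1106388 is 553195; 553,195 required, 553,258 in favor — approved.
Class IV: a majority of 2555638 is 1277820; 1,277,820 required, 1,278,394 in favor — approved.

Approved — every class gave the required vote.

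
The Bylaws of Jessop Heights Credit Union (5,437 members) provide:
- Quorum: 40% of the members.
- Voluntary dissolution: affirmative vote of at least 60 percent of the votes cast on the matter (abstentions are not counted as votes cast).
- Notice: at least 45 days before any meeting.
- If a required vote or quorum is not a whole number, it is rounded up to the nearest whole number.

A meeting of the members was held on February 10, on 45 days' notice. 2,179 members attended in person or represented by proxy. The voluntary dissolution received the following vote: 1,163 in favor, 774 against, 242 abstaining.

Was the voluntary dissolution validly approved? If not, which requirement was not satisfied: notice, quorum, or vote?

Notice: 45 days given; 45 required. Satisfied.
Quorum: 40% of 5,437 = 2,174.80, rounded up to 2,175; 2,179 present. Satisfied.
Vote: requires three-fifths of the votes cast (2,179 − 242 abstaining = 1,937); 3/5 of 1937 = 1162.20, rounded up to 1163, so 1,163 needed; 1,163 in favor. Satisfied.

Valid — all requirements satisfied.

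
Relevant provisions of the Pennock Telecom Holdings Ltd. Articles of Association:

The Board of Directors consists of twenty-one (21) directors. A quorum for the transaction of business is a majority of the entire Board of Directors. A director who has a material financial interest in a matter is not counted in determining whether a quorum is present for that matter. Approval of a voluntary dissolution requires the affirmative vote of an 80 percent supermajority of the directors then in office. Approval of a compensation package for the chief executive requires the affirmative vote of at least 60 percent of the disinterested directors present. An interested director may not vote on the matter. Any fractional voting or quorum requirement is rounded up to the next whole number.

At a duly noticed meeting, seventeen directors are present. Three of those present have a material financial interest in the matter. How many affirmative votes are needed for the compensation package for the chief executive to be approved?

9

The compensation package for the chief executive requires three-fifths of the disinterested directors present (17 − 3 = 14).
3/5 of 14 = 8.40, rounded up to 9.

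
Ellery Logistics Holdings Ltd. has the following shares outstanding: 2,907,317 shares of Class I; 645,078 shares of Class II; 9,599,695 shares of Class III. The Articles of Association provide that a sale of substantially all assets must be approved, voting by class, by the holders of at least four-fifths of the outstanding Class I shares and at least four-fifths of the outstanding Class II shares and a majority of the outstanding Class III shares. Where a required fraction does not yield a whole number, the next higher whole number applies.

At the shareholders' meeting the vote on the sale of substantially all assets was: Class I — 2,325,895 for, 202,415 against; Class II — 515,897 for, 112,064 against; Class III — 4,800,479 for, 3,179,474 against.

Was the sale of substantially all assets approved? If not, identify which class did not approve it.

Not approved — the Class II shares did not give the required vote.

Class I: 4/5 of 2907317 = 2325853.60, rounded up to 2325854; 2,325,854 required, 2,325,895 in favor — approved.
Class II: 4/5 of 645078 = 516062.40, rounded up to 516063; 516,063 required, 515,897 in favor — not approved.
Class III: a majority of 9599695 is 4799848; 4,799,848 required, 4,800,479 in favor — approved.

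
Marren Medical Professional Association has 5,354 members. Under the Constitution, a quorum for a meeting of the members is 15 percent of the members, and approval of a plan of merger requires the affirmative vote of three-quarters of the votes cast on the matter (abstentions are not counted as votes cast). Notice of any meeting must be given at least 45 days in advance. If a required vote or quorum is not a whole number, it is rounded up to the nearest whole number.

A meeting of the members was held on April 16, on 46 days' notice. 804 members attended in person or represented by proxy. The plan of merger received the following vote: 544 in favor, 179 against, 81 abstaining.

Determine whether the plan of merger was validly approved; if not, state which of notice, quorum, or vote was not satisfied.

Valid — all requirements satisfied.

Notice: 46 days given; 45 required. Satisfied.
Quorum: 15% of 5,354 = 803.10, rounded up to 804; 804 present. Satisfied.
Vote: requires three-fourths of the votes cast (804 − 81 abstaining = 723); 3/4 of 723 = 542.25, rounded up to 543, so 543 needed; 544 in favor. Satisfied.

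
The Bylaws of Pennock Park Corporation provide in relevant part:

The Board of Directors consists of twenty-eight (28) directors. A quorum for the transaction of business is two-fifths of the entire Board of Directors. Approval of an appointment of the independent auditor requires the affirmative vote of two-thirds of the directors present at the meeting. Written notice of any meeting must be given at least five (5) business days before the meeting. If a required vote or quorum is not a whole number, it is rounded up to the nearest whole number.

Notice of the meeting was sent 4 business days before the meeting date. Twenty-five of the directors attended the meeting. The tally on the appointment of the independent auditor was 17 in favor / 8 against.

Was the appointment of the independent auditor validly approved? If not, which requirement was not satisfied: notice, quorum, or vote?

Invalid — notice requirement not satisfied.

Notice: 4 business days given; 5 required (4 < 5). Not satisfied.
Quorum: 25 present; quorum is 12. Satisfied.
Vote: the appointment of the independent auditor requires two-thirds of the directors present (25). 2/3 of 25 = 16.67, rounded up to 17, so 17 affirmative votes are needed; 17 voted in favor. Satisfied.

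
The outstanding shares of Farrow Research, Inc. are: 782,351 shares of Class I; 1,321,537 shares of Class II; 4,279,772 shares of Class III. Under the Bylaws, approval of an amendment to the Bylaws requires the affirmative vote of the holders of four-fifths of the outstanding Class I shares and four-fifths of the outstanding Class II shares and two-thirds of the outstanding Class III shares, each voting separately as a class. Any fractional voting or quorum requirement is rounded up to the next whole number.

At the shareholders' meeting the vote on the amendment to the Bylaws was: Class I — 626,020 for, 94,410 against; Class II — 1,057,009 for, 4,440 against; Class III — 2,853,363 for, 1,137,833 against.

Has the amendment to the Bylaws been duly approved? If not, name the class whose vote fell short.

Class I: 4/5 of 782351 = 625880.80, rounded up to 625881; 625,881 required, 626,020 in favor — approved.
Class II: 4/5 of 1321537 = 1057229.60, rounded up to 1057230; 1,057,230 required, 1,057,009 in favor — not approved.
Class III: 2/3 of 4279772 = 2853181.33, rounded up to 2853182; 2,853,182 required, 2,853,363 in favor — approved.

Not approved — the Class II shares did not give the required vote.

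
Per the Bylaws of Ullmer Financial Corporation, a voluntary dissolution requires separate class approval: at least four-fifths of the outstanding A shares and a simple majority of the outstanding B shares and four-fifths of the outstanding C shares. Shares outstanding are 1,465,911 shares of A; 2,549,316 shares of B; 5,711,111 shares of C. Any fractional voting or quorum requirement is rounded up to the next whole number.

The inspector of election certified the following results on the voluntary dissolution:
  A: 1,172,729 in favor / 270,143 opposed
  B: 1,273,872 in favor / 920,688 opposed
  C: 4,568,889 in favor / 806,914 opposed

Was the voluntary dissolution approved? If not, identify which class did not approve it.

Not approved — the B shares did not give the required vote.

A: 4/5 of 1465911 = 1172728.80, rounded up to 1172729; 1,172,729 required, 1,172,729 in favor — approved.
B: a majority of 2549316 is 1274659; 1,274,659 required, 1,273,872 in favor — not approved.
C: 4/5 of 5711111 = 4568888.80, rounded up to 4568889; 4,568,889 required, 4,568,889 in favor — approved.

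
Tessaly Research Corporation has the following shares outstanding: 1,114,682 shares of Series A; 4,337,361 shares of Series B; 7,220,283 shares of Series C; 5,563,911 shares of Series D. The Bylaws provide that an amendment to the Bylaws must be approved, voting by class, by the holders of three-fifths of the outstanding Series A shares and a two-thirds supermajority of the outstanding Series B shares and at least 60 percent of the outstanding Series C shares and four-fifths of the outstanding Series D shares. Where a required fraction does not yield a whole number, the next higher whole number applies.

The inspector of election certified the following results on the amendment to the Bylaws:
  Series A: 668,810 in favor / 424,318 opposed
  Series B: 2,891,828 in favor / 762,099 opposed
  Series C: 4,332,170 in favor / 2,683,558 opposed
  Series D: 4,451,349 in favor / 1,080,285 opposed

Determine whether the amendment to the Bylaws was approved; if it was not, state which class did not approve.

Series A: 3/5 of 1114682 = 668809.20, rounded up to 668810; 668,810 required, 668,810 in favor — approved.
Series B: 2/3 of 4337361 = 2891574; 2,891,574 required, 2,891,828 in favor — approved.
Series C: 3/5 of 7220283 = 4332169.80, rounded up to 4332170; 4,332,170 required, 4,332,170 in favor — approved.
Series D: 4/5 of 5563911 = 4451128.80, rounded up to 4451129; 4,451,129 required, 4,451,349 in favor — approved.

Approved — every class gave the required vote.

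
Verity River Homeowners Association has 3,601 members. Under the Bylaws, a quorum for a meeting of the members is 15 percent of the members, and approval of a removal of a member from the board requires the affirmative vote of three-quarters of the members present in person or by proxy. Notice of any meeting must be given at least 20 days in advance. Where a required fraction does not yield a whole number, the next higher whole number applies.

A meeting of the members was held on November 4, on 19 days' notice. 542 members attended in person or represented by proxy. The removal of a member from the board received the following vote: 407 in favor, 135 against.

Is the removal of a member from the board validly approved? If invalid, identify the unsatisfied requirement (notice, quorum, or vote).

Invalid — notice requirement not satisfied.

Notice: 19 days given; 20 required. Not satisfied.
Quorum: 15% of 3,601 = 540.15, rounded up to 541; 542 present. Satisfied.
Vote: requires three-fourths of those present (542); 3/4 of 542 = 406.50, rounded up to 407, so 407 needed; 407 in favor. Satisfied.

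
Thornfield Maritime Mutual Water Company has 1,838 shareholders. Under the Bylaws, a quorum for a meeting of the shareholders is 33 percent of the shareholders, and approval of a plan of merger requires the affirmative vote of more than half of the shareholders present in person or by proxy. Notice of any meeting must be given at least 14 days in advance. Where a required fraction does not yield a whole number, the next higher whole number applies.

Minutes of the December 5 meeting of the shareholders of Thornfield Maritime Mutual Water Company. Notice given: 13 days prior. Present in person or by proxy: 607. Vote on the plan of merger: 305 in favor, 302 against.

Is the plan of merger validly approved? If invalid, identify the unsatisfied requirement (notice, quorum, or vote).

Invalid — notice requirement not satisfied.

Notice: 13 days given; 14 required. Not satisfied.
Quorum: 33% of 1,838 = 606.54, rounded up to 607; 607 present. Satisfied.
Vote: requires a majority of those present (607); a majority of 607 is 304, so 304 needed; 305 in favor. Satisfied.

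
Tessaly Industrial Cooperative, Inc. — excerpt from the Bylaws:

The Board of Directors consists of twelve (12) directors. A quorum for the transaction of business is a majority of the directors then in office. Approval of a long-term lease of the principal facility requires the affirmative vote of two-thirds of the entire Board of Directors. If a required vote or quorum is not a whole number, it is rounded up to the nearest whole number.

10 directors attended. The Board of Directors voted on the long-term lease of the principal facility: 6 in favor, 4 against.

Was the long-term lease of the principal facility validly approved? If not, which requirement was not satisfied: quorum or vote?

Invalid — vote requirement not satisfied.

Quorum: 10 present; quorum is 7. Satisfied.
Vote: the long-term lease of the principal facility requires two-thirds of the entire Board of Directors (12). 2/3 of 12 = 8, so 8 affirmative votes are needed; 6 voted in favor. Not satisfied.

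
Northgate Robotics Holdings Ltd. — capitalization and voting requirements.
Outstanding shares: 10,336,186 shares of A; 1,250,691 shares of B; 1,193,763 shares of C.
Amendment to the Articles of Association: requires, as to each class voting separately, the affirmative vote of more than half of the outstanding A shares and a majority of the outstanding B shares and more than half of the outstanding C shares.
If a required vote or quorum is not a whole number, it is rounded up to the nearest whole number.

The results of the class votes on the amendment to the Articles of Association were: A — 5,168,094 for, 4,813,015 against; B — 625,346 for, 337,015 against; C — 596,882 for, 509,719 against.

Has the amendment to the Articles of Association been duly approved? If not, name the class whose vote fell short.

A: a majority of 10336186 is 5168094; 5,168,094 required, 5,168,094 in favor — approved.
B: a majority of 1250691 is 625346; 625,346 required, 625,346 in favor — approved.
C: a majority of 1193763 is 596882; 596,882 required, 596,882 in favor — approved.

Approved — every class gave the required vote.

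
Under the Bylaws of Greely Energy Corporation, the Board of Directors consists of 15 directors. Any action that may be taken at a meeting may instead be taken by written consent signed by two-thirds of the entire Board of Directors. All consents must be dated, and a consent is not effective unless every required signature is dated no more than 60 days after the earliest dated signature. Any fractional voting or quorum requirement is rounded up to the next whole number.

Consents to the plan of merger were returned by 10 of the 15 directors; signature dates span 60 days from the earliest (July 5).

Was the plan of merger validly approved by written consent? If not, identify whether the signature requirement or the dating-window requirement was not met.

Signatures required: two-thirds of 15 — 2/3 of 15 = 10, so 10 needed; 10 signed. Sufficient.
Dating window: the latest signature is 60 days after the earliest; the limit is 60 days. Within the window.

Effective — both the signature and dating-window requirements are satisfied.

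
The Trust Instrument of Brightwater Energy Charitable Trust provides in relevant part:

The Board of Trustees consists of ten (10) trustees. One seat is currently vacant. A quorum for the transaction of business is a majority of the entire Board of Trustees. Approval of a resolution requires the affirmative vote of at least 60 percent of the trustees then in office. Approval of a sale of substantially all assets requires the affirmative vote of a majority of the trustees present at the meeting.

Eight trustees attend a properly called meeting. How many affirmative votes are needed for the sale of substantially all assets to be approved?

5

The sale of substantially all assets requires a majority of the trustees present (8).
A majority of 8 is 5.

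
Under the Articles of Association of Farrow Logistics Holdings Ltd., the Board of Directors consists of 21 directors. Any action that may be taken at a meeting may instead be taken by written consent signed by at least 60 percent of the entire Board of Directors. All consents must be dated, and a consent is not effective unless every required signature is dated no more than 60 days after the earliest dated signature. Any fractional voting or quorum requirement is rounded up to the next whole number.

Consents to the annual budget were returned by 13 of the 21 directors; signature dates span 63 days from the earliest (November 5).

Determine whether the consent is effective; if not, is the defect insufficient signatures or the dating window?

Signatures required: at least 60 percent of 21 — 3/5 of 21 = 12.60, rounded up to 13, so 13 needed; 13 signed. Sufficient.
Dating window: the latest signature is 63 days after the earliest; the limit is 60 days. Outside the window.

Not effective — dating-window requirement not satisfied.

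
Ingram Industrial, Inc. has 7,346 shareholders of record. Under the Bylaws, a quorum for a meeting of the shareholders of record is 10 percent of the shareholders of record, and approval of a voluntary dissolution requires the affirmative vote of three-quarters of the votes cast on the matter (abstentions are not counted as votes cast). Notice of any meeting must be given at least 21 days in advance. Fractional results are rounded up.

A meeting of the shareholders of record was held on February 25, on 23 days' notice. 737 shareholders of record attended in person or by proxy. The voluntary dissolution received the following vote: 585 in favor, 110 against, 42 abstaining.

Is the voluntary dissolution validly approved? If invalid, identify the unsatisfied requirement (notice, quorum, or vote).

Valid — all requirements satisfied.

Notice: 23 days given; 21 required. Satisfied.
Quorum: 10% of 7,346 = 734.60, rounded up to 735; 737 present. Satisfied.
Vote: requires three-fourths of the votes cast (737 − 42 abstaining = 695); 3/4 of 695 = 521.25, rounded up to 522, so 522 needed; 585 in favor. Satisfied.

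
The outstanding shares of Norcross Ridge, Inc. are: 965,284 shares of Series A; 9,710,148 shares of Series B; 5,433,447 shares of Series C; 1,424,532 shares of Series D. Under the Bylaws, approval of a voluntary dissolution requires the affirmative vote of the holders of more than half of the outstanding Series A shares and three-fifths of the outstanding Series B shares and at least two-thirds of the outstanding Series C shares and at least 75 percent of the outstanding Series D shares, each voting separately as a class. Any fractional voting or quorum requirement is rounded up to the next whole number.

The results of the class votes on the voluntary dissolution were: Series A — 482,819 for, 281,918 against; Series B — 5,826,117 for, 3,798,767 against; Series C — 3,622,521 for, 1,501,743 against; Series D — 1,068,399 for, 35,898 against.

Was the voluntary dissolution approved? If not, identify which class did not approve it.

Series A: a majority of 965284 is 482643; 482,643 required, 482,819 in favor — approved.
Series B: 3/5 of 9710148 = 5826088.80, rounded up to 5826089; 5,826,089 required, 5,826,117 in favor — approved.
Series C: 2/3 of 5433447 = 3622298; 3,622,298 required, 3,622,521 in favor — approved.
Series D: 3/4 of 1424532 = 1068399; 1,068,399 required, 1,068,399 in favor — approved.

Approved — every class gave the required vote.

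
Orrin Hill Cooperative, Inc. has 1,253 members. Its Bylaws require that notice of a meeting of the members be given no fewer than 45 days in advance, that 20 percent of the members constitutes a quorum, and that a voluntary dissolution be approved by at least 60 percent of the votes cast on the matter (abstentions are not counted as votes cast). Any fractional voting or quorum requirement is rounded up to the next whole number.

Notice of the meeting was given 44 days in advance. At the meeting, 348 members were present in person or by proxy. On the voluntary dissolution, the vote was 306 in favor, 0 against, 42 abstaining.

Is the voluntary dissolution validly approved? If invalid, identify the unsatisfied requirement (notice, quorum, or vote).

Notice: 44 days given; 45 required. Not satisfied.
Quorum: 20% of 1,253 = 250.60, rounded up to 251; 348 present. Satisfied.
Vote: requires three-fifths of the votes cast (348 − 42 abstaining = 306); 3/5 of 306 = 183.60, rounded up to 184, so 184 needed; 306 in favor. Satisfied.

Invalid — notice requirement not satisfied.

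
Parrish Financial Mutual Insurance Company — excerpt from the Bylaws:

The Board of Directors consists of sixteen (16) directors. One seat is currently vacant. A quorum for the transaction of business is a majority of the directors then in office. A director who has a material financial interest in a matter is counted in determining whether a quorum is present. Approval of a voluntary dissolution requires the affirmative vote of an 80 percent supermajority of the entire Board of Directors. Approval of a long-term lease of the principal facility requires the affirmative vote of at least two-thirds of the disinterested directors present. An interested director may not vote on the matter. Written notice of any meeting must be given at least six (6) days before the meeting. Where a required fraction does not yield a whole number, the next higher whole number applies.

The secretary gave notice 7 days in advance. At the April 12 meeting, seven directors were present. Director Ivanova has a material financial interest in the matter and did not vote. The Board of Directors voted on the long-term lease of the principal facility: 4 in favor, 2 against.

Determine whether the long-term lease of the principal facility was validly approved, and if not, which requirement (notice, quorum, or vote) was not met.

Notice: 7 days given; 6 required (7 ≥ 6). Satisfied.
Quorum: 7 present (interested directors count toward quorum); quorum is 8. Not satisfied.
Vote: the long-term lease of the principal facility requires two-thirds of the disinterested directors present (7 − 1 = 6). 2/3 of 6 = 4, so 4 affirmative votes are needed; 4 voted in favor. Satisfied. (Moot — without a quorum no business can be validly transacted.)

Invalid — quorum requirement not satisfied.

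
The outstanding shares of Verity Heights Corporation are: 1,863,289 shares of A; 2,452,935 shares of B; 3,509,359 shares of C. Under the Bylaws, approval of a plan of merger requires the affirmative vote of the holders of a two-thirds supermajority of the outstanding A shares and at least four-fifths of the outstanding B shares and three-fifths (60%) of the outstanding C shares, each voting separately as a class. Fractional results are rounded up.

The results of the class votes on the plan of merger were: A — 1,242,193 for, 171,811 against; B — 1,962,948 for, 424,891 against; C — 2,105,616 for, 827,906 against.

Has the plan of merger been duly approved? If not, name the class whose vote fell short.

A: 2/3 of 1863289 = 1242192.67, rounded up to 1242193; 1,242,193 required, 1,242,193 in favor — approved.
B: 4/5 of 2452935 = 1962348; 1,962,348 required, 1,962,948 in favor — approved.
C: 3/5 of 3509359 = 2105615.40, rounded up to 2105616; 2,105,616 required, 2,105,616 in favor — approved.

Approved — every class gave the required vote.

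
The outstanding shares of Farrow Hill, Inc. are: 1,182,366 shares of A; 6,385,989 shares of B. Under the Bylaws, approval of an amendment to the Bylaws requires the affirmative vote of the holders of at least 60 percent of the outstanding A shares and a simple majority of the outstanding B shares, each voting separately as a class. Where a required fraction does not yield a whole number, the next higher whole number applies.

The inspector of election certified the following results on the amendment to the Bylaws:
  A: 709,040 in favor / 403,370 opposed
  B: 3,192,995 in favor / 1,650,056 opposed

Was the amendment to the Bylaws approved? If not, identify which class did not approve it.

Not approved — the A shares did not give the required vote.

A: 3/5 of 1182366 = 709419.60, rounded up to 709420; 709,420 required, 709,040 in favor — not approved.
B: a majority of 6385989 is 3192995; 3,192,995 required, 3,192,995 in favor — approved.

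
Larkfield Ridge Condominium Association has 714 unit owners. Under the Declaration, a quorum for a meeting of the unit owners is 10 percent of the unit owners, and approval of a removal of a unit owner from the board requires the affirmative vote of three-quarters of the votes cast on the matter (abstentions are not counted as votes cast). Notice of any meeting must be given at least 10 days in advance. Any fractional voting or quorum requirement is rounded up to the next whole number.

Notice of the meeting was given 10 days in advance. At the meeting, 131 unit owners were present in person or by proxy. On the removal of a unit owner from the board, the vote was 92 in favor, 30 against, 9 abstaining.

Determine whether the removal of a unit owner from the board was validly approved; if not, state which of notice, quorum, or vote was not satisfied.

Notice: 10 days given; 10 required. Satisfied.
Quorum: 10% of 714 = 71.40, rounded up to 72; 131 present. Satisfied.
Vote: requires three-fourths of the votes cast (131 − 9 abstaining = 122); 3/4 of 122 = 91.50, rounded up to 92, so 92 needed; 92 in favor. Satisfied.

Valid — all requirements satisfied.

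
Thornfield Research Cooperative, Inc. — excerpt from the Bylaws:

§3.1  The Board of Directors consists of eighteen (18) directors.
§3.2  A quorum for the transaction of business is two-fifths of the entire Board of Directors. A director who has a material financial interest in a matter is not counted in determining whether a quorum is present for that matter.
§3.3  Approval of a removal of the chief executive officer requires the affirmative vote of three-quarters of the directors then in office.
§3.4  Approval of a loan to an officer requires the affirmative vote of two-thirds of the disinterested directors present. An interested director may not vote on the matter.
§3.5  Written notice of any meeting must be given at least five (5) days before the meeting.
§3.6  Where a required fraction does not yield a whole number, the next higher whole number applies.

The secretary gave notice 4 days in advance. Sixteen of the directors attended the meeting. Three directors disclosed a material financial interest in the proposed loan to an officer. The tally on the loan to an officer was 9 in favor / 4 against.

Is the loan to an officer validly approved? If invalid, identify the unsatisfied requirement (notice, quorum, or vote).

Invalid — notice requirement not satisfied.

Notice: 4 days given; 5 required (4 < 5). Not satisfied.
Quorum: 16 present, but the 3 interested directors do not count, leaving 13. Quorum is 8. Satisfied.
Vote: the loan to an officer requires two-thirds of the disinterested directors present (16 − 3 = 13). 2/3 of 13 = 8.67, rounded up to 9, so 9 affirmative votes are needed; 9 voted in favor. Satisfied.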